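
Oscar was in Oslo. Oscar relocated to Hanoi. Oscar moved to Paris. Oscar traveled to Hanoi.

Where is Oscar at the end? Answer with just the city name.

Tracking Oscar's location:
Start: Oscar is in Oslo.
After move 1: Oslo -> Hanoi. Oscar is in Hanoi.
After move 2: Hanoi -> Paris. Oscar is in Paris.
After move 3: Paris -> Hanoi. Oscar is in Hanoi.

Answer: Hanoi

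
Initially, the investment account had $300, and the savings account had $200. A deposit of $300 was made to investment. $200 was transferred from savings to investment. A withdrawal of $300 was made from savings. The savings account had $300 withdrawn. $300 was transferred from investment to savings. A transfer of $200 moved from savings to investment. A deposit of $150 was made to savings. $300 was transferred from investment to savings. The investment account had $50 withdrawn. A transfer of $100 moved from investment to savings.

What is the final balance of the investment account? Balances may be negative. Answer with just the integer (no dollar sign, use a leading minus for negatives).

Tracking account balances step by step:
Start: investment=300, savings=200
Event 1 (deposit 300 to investment): investment: 300 + 300 = 600. Balances: investment=600, savings=200
Event 2 (transfer 200 savings -> investment): savings: 200 - 200 = 0, investment: 600 + 200 = 800. Balances: investment=800, savings=0
Event 3 (withdraw 300 from savings): savings: 0 - 300 = -300. Balances: investment=800, savings=-300
Event 4 (withdraw 300 from savings): savings: -300 - 300 = -600. Balances: investment=800, savings=-600
Event 5 (transfer 300 investment -> savings): investment: 800 - 300 = 500, savings: -600 + 300 = -300. Balances: investment=500, savings=-300
Event 6 (transfer 200 savings -> investment): savings: -300 - 200 = -500, investment: 500 + 200 = 700. Balances: investment=700, savings=-500
Event 7 (deposit 150 to savings): savings: -500 + 150 = -350. Balances: investment=700, savings=-350
Event 8 (transfer 300 investment -> savings): investment: 700 - 300 = 400, savings: -350 + 300 = -50. Balances: investment=400, savings=-50
Event 9 (withdraw 50 from investment): investment: 400 - 50 = 350. Balances: investment=350, savings=-50
Event 10 (transfer 100 investment -> savings): investment: 350 - 100 = 250, savings: -50 + 100 = 50. Balances: investment=250, savings=50

Final balance of investment: 250

Answer: 250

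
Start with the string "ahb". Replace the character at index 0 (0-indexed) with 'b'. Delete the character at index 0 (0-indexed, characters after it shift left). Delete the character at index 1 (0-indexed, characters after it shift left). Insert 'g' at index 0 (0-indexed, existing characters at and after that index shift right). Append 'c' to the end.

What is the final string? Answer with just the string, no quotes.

Answer: ghc

Derivation:
Applying each edit step by step:
Start: "ahb"
Op 1 (replace idx 0: 'a' -> 'b'): "ahb" -> "bhb"
Op 2 (delete idx 0 = 'b'): "bhb" -> "hb"
Op 3 (delete idx 1 = 'b'): "hb" -> "h"
Op 4 (insert 'g' at idx 0): "h" -> "gh"
Op 5 (append 'c'): "gh" -> "ghc"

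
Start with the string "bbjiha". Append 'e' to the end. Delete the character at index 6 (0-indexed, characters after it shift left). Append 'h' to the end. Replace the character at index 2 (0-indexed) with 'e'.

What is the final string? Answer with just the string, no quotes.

Answer: bbeihah

Derivation:
Applying each edit step by step:
Start: "bbjiha"
Op 1 (append 'e'): "bbjiha" -> "bbjihae"
Op 2 (delete idx 6 = 'e'): "bbjihae" -> "bbjiha"
Op 3 (append 'h'): "bbjiha" -> "bbjihah"
Op 4 (replace idx 2: 'j' -> 'e'): "bbjihah" -> "bbeihah"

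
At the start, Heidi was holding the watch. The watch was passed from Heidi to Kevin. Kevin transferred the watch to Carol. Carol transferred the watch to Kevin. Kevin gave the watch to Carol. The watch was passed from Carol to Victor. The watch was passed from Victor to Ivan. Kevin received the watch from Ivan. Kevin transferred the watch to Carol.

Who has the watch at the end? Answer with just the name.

Tracking the watch through each event:
Start: Heidi has the watch.
After event 1: Kevin has the watch.
After event 2: Carol has the watch.
After event 3: Kevin has the watch.
After event 4: Carol has the watch.
After event 5: Victor has the watch.
After event 6: Ivan has the watch.
After event 7: Kevin has the watch.
After event 8: Carol has the watch.

Answer: Carol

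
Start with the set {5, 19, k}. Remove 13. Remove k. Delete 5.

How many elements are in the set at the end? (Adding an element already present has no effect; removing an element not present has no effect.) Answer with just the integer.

Tracking the set through each operation:
Start: {19, 5, k}
Event 1 (remove 13): not present, no change. Set: {19, 5, k}
Event 2 (remove k): removed. Set: {19, 5}
Event 3 (remove 5): removed. Set: {19}

Final set: {19} (size 1)

Answer: 1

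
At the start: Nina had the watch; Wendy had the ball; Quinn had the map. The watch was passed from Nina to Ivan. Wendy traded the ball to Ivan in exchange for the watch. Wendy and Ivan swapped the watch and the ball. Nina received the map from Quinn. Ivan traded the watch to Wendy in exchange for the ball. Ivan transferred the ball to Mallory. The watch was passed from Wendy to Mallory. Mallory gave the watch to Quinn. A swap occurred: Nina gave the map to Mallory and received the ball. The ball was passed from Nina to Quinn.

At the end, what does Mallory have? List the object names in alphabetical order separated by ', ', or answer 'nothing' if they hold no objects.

Answer: map

Derivation:
Tracking all object holders:
Start: watch:Nina, ball:Wendy, map:Quinn
Event 1 (give watch: Nina -> Ivan). State: watch:Ivan, ball:Wendy, map:Quinn
Event 2 (swap ball<->watch: now ball:Ivan, watch:Wendy). State: watch:Wendy, ball:Ivan, map:Quinn
Event 3 (swap watch<->ball: now watch:Ivan, ball:Wendy). State: watch:Ivan, ball:Wendy, map:Quinn
Event 4 (give map: Quinn -> Nina). State: watch:Ivan, ball:Wendy, map:Nina
Event 5 (swap watch<->ball: now watch:Wendy, ball:Ivan). State: watch:Wendy, ball:Ivan, map:Nina
Event 6 (give ball: Ivan -> Mallory). State: watch:Wendy, ball:Mallory, map:Nina
Event 7 (give watch: Wendy -> Mallory). State: watch:Mallory, ball:Mallory, map:Nina
Event 8 (give watch: Mallory -> Quinn). State: watch:Quinn, ball:Mallory, map:Nina
Event 9 (swap map<->ball: now map:Mallory, ball:Nina). State: watch:Quinn, ball:Nina, map:Mallory
Event 10 (give ball: Nina -> Quinn). State: watch:Quinn, ball:Quinn, map:Mallory

Final state: watch:Quinn, ball:Quinn, map:Mallory
Mallory holds: map.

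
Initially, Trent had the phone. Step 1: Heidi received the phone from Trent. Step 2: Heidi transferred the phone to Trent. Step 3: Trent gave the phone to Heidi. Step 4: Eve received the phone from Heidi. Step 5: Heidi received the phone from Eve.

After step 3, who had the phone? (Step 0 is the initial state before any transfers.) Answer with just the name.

Answer: Heidi

Derivation:
Tracking the phone holder through step 3:
After step 0 (start): Trent
After step 1: Heidi
After step 2: Trent
After step 3: Heidi

At step 3, the holder is Heidi.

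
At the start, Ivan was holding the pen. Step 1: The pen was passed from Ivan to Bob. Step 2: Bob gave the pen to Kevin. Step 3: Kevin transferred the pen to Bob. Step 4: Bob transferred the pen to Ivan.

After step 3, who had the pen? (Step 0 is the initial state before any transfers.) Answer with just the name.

Tracking the pen holder through step 3:
After step 0 (start): Ivan
After step 1: Bob
After step 2: Kevin
After step 3: Bob

At step 3, the holder is Bob.

Answer: Bob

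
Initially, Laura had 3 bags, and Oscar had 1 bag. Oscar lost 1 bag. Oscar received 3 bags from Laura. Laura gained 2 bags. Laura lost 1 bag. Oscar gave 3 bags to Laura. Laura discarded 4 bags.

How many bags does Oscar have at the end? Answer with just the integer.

Tracking counts step by step:
Start: Laura=3, Oscar=1
Event 1 (Oscar -1): Oscar: 1 -> 0. State: Laura=3, Oscar=0
Event 2 (Laura -> Oscar, 3): Laura: 3 -> 0, Oscar: 0 -> 3. State: Laura=0, Oscar=3
Event 3 (Laura +2): Laura: 0 -> 2. State: Laura=2, Oscar=3
Event 4 (Laura -1): Laura: 2 -> 1. State: Laura=1, Oscar=3
Event 5 (Oscar -> Laura, 3): Oscar: 3 -> 0, Laura: 1 -> 4. State: Laura=4, Oscar=0
Event 6 (Laura -4): Laura: 4 -> 0. State: Laura=0, Oscar=0

Oscar's final count: 0

Answer: 0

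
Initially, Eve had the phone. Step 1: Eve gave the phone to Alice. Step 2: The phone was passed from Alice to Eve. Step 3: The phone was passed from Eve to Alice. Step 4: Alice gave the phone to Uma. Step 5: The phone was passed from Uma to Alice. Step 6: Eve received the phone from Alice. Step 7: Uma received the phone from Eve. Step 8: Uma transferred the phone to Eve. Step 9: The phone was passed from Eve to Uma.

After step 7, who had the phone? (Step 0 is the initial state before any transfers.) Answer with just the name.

Answer: Uma

Derivation:
Tracking the phone holder through step 7:
After step 0 (start): Eve
After step 1: Alice
After step 2: Eve
After step 3: Alice
After step 4: Uma
After step 5: Alice
After step 6: Eve
After step 7: Uma

At step 7, the holder is Uma.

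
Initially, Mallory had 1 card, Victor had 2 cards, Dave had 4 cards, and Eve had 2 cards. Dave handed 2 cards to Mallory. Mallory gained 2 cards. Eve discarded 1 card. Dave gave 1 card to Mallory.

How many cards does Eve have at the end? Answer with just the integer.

Answer: 1

Derivation:
Tracking counts step by step:
Start: Mallory=1, Victor=2, Dave=4, Eve=2
Event 1 (Dave -> Mallory, 2): Dave: 4 -> 2, Mallory: 1 -> 3. State: Mallory=3, Victor=2, Dave=2, Eve=2
Event 2 (Mallory +2): Mallory: 3 -> 5. State: Mallory=5, Victor=2, Dave=2, Eve=2
Event 3 (Eve -1): Eve: 2 -> 1. State: Mallory=5, Victor=2, Dave=2, Eve=1
Event 4 (Dave -> Mallory, 1): Dave: 2 -> 1, Mallory: 5 -> 6. State: Mallory=6, Victor=2, Dave=1, Eve=1

Eve's final count: 1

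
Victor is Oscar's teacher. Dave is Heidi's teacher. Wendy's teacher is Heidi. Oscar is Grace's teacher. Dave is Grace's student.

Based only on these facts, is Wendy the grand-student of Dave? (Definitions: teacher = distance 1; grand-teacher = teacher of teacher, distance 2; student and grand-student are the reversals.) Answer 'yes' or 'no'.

Reconstructing the teacher chain from the given facts:
  Victor -> Oscar -> Grace -> Dave -> Heidi -> Wendy
(each arrow means 'teacher of the next')
Positions in the chain (0 = top):
  position of Victor: 0
  position of Oscar: 1
  position of Grace: 2
  position of Dave: 3
  position of Heidi: 4
  position of Wendy: 5

Wendy is at position 5, Dave is at position 3; signed distance (j - i) = -2.
'grand-student' requires j - i = -2. Actual distance is -2, so the relation HOLDS.

Answer: yes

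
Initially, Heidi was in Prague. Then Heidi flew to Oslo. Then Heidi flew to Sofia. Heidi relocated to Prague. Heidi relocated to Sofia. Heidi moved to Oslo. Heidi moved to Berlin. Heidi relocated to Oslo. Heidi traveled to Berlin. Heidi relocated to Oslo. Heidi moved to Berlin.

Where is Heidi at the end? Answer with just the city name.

Answer: Berlin

Derivation:
Tracking Heidi's location:
Start: Heidi is in Prague.
After move 1: Prague -> Oslo. Heidi is in Oslo.
After move 2: Oslo -> Sofia. Heidi is in Sofia.
After move 3: Sofia -> Prague. Heidi is in Prague.
After move 4: Prague -> Sofia. Heidi is in Sofia.
After move 5: Sofia -> Oslo. Heidi is in Oslo.
After move 6: Oslo -> Berlin. Heidi is in Berlin.
After move 7: Berlin -> Oslo. Heidi is in Oslo.
After move 8: Oslo -> Berlin. Heidi is in Berlin.
After move 9: Berlin -> Oslo. Heidi is in Oslo.
After move 10: Oslo -> Berlin. Heidi is in Berlin.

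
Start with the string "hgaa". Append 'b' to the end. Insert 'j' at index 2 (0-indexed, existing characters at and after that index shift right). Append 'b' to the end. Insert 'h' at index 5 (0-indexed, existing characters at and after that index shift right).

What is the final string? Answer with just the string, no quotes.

Answer: hgjaahbb

Derivation:
Applying each edit step by step:
Start: "hgaa"
Op 1 (append 'b'): "hgaa" -> "hgaab"
Op 2 (insert 'j' at idx 2): "hgaab" -> "hgjaab"
Op 3 (append 'b'): "hgjaab" -> "hgjaabb"
Op 4 (insert 'h' at idx 5): "hgjaabb" -> "hgjaahbb"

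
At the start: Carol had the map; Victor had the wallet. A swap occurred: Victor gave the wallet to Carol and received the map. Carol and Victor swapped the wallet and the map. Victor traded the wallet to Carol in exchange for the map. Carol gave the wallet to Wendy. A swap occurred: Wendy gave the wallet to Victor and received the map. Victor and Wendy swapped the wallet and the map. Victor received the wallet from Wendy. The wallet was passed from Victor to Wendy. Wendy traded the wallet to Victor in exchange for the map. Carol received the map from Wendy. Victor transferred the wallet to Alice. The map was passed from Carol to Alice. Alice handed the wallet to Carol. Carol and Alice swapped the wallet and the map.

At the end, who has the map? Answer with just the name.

Tracking all object holders:
Start: map:Carol, wallet:Victor
Event 1 (swap wallet<->map: now wallet:Carol, map:Victor). State: map:Victor, wallet:Carol
Event 2 (swap wallet<->map: now wallet:Victor, map:Carol). State: map:Carol, wallet:Victor
Event 3 (swap wallet<->map: now wallet:Carol, map:Victor). State: map:Victor, wallet:Carol
Event 4 (give wallet: Carol -> Wendy). State: map:Victor, wallet:Wendy
Event 5 (swap wallet<->map: now wallet:Victor, map:Wendy). State: map:Wendy, wallet:Victor
Event 6 (swap wallet<->map: now wallet:Wendy, map:Victor). State: map:Victor, wallet:Wendy
Event 7 (give wallet: Wendy -> Victor). State: map:Victor, wallet:Victor
Event 8 (give wallet: Victor -> Wendy). State: map:Victor, wallet:Wendy
Event 9 (swap wallet<->map: now wallet:Victor, map:Wendy). State: map:Wendy, wallet:Victor
Event 10 (give map: Wendy -> Carol). State: map:Carol, wallet:Victor
Event 11 (give wallet: Victor -> Alice). State: map:Carol, wallet:Alice
Event 12 (give map: Carol -> Alice). State: map:Alice, wallet:Alice
Event 13 (give wallet: Alice -> Carol). State: map:Alice, wallet:Carol
Event 14 (swap wallet<->map: now wallet:Alice, map:Carol). State: map:Carol, wallet:Alice

Final state: map:Carol, wallet:Alice
The map is held by Carol.

Answer: Carol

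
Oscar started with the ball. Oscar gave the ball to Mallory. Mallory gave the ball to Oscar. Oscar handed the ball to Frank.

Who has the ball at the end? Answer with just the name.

Tracking the ball through each event:
Start: Oscar has the ball.
After event 1: Mallory has the ball.
After event 2: Oscar has the ball.
After event 3: Frank has the ball.

Answer: Frank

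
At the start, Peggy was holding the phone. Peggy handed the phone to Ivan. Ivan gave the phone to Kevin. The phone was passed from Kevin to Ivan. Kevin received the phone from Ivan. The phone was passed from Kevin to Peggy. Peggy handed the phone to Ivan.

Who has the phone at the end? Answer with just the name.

Answer: Ivan

Derivation:
Tracking the phone through each event:
Start: Peggy has the phone.
After event 1: Ivan has the phone.
After event 2: Kevin has the phone.
After event 3: Ivan has the phone.
After event 4: Kevin has the phone.
After event 5: Peggy has the phone.
After event 6: Ivan has the phone.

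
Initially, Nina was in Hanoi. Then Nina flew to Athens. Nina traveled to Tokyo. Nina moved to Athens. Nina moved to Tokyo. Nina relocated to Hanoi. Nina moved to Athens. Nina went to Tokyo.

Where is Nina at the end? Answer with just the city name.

Tracking Nina's location:
Start: Nina is in Hanoi.
After move 1: Hanoi -> Athens. Nina is in Athens.
After move 2: Athens -> Tokyo. Nina is in Tokyo.
After move 3: Tokyo -> Athens. Nina is in Athens.
After move 4: Athens -> Tokyo. Nina is in Tokyo.
After move 5: Tokyo -> Hanoi. Nina is in Hanoi.
After move 6: Hanoi -> Athens. Nina is in Athens.
After move 7: Athens -> Tokyo. Nina is in Tokyo.

Answer: Tokyo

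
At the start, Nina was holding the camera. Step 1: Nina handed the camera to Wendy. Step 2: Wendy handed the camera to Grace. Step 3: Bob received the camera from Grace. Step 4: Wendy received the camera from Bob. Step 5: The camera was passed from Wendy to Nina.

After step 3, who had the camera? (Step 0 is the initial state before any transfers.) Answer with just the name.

Tracking the camera holder through step 3:
After step 0 (start): Nina
After step 1: Wendy
After step 2: Grace
After step 3: Bob

At step 3, the holder is Bob.

Answer: Bob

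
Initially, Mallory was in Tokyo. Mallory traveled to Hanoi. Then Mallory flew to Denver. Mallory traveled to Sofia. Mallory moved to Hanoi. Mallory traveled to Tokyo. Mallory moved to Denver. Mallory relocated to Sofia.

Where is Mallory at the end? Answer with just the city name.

Tracking Mallory's location:
Start: Mallory is in Tokyo.
After move 1: Tokyo -> Hanoi. Mallory is in Hanoi.
After move 2: Hanoi -> Denver. Mallory is in Denver.
After move 3: Denver -> Sofia. Mallory is in Sofia.
After move 4: Sofia -> Hanoi. Mallory is in Hanoi.
After move 5: Hanoi -> Tokyo. Mallory is in Tokyo.
After move 6: Tokyo -> Denver. Mallory is in Denver.
After move 7: Denver -> Sofia. Mallory is in Sofia.

Answer: Sofia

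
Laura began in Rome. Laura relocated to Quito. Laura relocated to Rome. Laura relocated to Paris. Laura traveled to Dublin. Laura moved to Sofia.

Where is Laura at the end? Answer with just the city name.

Tracking Laura's location:
Start: Laura is in Rome.
After move 1: Rome -> Quito. Laura is in Quito.
After move 2: Quito -> Rome. Laura is in Rome.
After move 3: Rome -> Paris. Laura is in Paris.
After move 4: Paris -> Dublin. Laura is in Dublin.
After move 5: Dublin -> Sofia. Laura is in Sofia.

Answer: Sofia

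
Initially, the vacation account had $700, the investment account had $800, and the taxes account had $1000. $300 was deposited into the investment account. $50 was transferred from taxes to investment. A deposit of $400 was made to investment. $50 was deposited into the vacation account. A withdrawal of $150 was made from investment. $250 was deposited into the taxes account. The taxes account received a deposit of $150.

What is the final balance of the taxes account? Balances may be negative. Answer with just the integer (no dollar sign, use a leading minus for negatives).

Answer: 1350

Derivation:
Tracking account balances step by step:
Start: vacation=700, investment=800, taxes=1000
Event 1 (deposit 300 to investment): investment: 800 + 300 = 1100. Balances: vacation=700, investment=1100, taxes=1000
Event 2 (transfer 50 taxes -> investment): taxes: 1000 - 50 = 950, investment: 1100 + 50 = 1150. Balances: vacation=700, investment=1150, taxes=950
Event 3 (deposit 400 to investment): investment: 1150 + 400 = 1550. Balances: vacation=700, investment=1550, taxes=950
Event 4 (deposit 50 to vacation): vacation: 700 + 50 = 750. Balances: vacation=750, investment=1550, taxes=950
Event 5 (withdraw 150 from investment): investment: 1550 - 150 = 1400. Balances: vacation=750, investment=1400, taxes=950
Event 6 (deposit 250 to taxes): taxes: 950 + 250 = 1200. Balances: vacation=750, investment=1400, taxes=1200
Event 7 (deposit 150 to taxes): taxes: 1200 + 150 = 1350. Balances: vacation=750, investment=1400, taxes=1350

Final balance of taxes: 1350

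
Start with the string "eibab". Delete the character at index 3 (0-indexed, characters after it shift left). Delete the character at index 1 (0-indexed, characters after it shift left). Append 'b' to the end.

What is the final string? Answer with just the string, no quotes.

Applying each edit step by step:
Start: "eibab"
Op 1 (delete idx 3 = 'a'): "eibab" -> "eibb"
Op 2 (delete idx 1 = 'i'): "eibb" -> "ebb"
Op 3 (append 'b'): "ebb" -> "ebbb"

Answer: ebbb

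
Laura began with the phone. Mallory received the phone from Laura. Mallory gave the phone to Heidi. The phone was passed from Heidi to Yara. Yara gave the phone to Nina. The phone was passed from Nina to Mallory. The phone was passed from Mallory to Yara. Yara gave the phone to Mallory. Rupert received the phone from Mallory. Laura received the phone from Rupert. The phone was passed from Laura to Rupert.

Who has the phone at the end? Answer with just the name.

Tracking the phone through each event:
Start: Laura has the phone.
After event 1: Mallory has the phone.
After event 2: Heidi has the phone.
After event 3: Yara has the phone.
After event 4: Nina has the phone.
After event 5: Mallory has the phone.
After event 6: Yara has the phone.
After event 7: Mallory has the phone.
After event 8: Rupert has the phone.
After event 9: Laura has the phone.
After event 10: Rupert has the phone.

Answer: Rupert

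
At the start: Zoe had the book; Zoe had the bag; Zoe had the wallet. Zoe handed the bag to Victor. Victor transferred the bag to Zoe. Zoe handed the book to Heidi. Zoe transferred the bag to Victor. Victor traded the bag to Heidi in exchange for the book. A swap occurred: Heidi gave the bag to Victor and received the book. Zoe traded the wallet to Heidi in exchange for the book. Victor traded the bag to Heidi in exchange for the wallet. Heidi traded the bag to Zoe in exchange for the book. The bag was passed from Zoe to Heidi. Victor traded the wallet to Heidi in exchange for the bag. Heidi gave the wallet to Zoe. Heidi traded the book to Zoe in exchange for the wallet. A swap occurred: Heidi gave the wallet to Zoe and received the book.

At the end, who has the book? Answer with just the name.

Answer: Heidi

Derivation:
Tracking all object holders:
Start: book:Zoe, bag:Zoe, wallet:Zoe
Event 1 (give bag: Zoe -> Victor). State: book:Zoe, bag:Victor, wallet:Zoe
Event 2 (give bag: Victor -> Zoe). State: book:Zoe, bag:Zoe, wallet:Zoe
Event 3 (give book: Zoe -> Heidi). State: book:Heidi, bag:Zoe, wallet:Zoe
Event 4 (give bag: Zoe -> Victor). State: book:Heidi, bag:Victor, wallet:Zoe
Event 5 (swap bag<->book: now bag:Heidi, book:Victor). State: book:Victor, bag:Heidi, wallet:Zoe
Event 6 (swap bag<->book: now bag:Victor, book:Heidi). State: book:Heidi, bag:Victor, wallet:Zoe
Event 7 (swap wallet<->book: now wallet:Heidi, book:Zoe). State: book:Zoe, bag:Victor, wallet:Heidi
Event 8 (swap bag<->wallet: now bag:Heidi, wallet:Victor). State: book:Zoe, bag:Heidi, wallet:Victor
Event 9 (swap bag<->book: now bag:Zoe, book:Heidi). State: book:Heidi, bag:Zoe, wallet:Victor
Event 10 (give bag: Zoe -> Heidi). State: book:Heidi, bag:Heidi, wallet:Victor
Event 11 (swap wallet<->bag: now wallet:Heidi, bag:Victor). State: book:Heidi, bag:Victor, wallet:Heidi
Event 12 (give wallet: Heidi -> Zoe). State: book:Heidi, bag:Victor, wallet:Zoe
Event 13 (swap book<->wallet: now book:Zoe, wallet:Heidi). State: book:Zoe, bag:Victor, wallet:Heidi
Event 14 (swap wallet<->book: now wallet:Zoe, book:Heidi). State: book:Heidi, bag:Victor, wallet:Zoe

Final state: book:Heidi, bag:Victor, wallet:Zoe
The book is held by Heidi.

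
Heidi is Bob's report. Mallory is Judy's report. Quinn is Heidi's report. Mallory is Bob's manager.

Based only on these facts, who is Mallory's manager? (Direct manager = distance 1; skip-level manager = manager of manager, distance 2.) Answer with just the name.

Answer: Judy

Derivation:
Reconstructing the manager chain from the given facts:
  Judy -> Mallory -> Bob -> Heidi -> Quinn
(each arrow means 'manager of the next')
Positions in the chain (0 = top):
  position of Judy: 0
  position of Mallory: 1
  position of Bob: 2
  position of Heidi: 3
  position of Quinn: 4

Mallory is at position 1; the manager is 1 step up the chain, i.e. position 0: Judy.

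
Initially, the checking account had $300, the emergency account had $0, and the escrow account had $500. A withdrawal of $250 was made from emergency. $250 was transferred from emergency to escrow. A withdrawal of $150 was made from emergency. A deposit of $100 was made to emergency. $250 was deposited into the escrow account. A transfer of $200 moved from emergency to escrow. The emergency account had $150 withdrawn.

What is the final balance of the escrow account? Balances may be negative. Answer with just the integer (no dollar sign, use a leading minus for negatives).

Answer: 1200

Derivation:
Tracking account balances step by step:
Start: checking=300, emergency=0, escrow=500
Event 1 (withdraw 250 from emergency): emergency: 0 - 250 = -250. Balances: checking=300, emergency=-250, escrow=500
Event 2 (transfer 250 emergency -> escrow): emergency: -250 - 250 = -500, escrow: 500 + 250 = 750. Balances: checking=300, emergency=-500, escrow=750
Event 3 (withdraw 150 from emergency): emergency: -500 - 150 = -650. Balances: checking=300, emergency=-650, escrow=750
Event 4 (deposit 100 to emergency): emergency: -650 + 100 = -550. Balances: checking=300, emergency=-550, escrow=750
Event 5 (deposit 250 to escrow): escrow: 750 + 250 = 1000. Balances: checking=300, emergency=-550, escrow=1000
Event 6 (transfer 200 emergency -> escrow): emergency: -550 - 200 = -750, escrow: 1000 + 200 = 1200. Balances: checking=300, emergency=-750, escrow=1200
Event 7 (withdraw 150 from emergency): emergency: -750 - 150 = -900. Balances: checking=300, emergency=-900, escrow=1200

Final balance of escrow: 1200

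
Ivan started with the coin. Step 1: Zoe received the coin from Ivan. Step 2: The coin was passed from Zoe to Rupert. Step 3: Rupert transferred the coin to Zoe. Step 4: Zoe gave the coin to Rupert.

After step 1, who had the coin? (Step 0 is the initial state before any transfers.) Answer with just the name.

Answer: Zoe

Derivation:
Tracking the coin holder through step 1:
After step 0 (start): Ivan
After step 1: Zoe

At step 1, the holder is Zoe.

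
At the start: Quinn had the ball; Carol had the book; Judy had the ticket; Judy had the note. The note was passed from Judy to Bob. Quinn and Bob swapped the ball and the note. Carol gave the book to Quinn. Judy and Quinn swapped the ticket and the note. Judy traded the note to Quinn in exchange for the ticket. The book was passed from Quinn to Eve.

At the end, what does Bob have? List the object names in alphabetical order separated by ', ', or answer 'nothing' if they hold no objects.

Answer: ball

Derivation:
Tracking all object holders:
Start: ball:Quinn, book:Carol, ticket:Judy, note:Judy
Event 1 (give note: Judy -> Bob). State: ball:Quinn, book:Carol, ticket:Judy, note:Bob
Event 2 (swap ball<->note: now ball:Bob, note:Quinn). State: ball:Bob, book:Carol, ticket:Judy, note:Quinn
Event 3 (give book: Carol -> Quinn). State: ball:Bob, book:Quinn, ticket:Judy, note:Quinn
Event 4 (swap ticket<->note: now ticket:Quinn, note:Judy). State: ball:Bob, book:Quinn, ticket:Quinn, note:Judy
Event 5 (swap note<->ticket: now note:Quinn, ticket:Judy). State: ball:Bob, book:Quinn, ticket:Judy, note:Quinn
Event 6 (give book: Quinn -> Eve). State: ball:Bob, book:Eve, ticket:Judy, note:Quinn

Final state: ball:Bob, book:Eve, ticket:Judy, note:Quinn
Bob holds: ball.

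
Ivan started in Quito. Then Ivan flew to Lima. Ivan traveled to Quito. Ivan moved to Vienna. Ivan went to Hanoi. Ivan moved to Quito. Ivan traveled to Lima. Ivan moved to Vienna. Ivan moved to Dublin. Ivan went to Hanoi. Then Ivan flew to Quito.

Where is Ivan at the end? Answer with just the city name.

Tracking Ivan's location:
Start: Ivan is in Quito.
After move 1: Quito -> Lima. Ivan is in Lima.
After move 2: Lima -> Quito. Ivan is in Quito.
After move 3: Quito -> Vienna. Ivan is in Vienna.
After move 4: Vienna -> Hanoi. Ivan is in Hanoi.
After move 5: Hanoi -> Quito. Ivan is in Quito.
After move 6: Quito -> Lima. Ivan is in Lima.
After move 7: Lima -> Vienna. Ivan is in Vienna.
After move 8: Vienna -> Dublin. Ivan is in Dublin.
After move 9: Dublin -> Hanoi. Ivan is in Hanoi.
After move 10: Hanoi -> Quito. Ivan is in Quito.

Answer: Quito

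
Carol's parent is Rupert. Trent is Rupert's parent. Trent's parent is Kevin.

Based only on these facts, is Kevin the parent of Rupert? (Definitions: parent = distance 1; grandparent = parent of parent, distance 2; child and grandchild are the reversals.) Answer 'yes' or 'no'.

Answer: no

Derivation:
Reconstructing the parent chain from the given facts:
  Kevin -> Trent -> Rupert -> Carol
(each arrow means 'parent of the next')
Positions in the chain (0 = top):
  position of Kevin: 0
  position of Trent: 1
  position of Rupert: 2
  position of Carol: 3

Kevin is at position 0, Rupert is at position 2; signed distance (j - i) = 2.
'parent' requires j - i = 1. Actual distance is 2, so the relation does NOT hold.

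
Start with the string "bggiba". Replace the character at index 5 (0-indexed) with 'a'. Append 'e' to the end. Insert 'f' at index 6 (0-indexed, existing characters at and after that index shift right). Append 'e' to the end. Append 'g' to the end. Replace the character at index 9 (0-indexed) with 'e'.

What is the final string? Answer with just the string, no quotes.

Answer: bggibafeee

Derivation:
Applying each edit step by step:
Start: "bggiba"
Op 1 (replace idx 5: 'a' -> 'a'): "bggiba" -> "bggiba"
Op 2 (append 'e'): "bggiba" -> "bggibae"
Op 3 (insert 'f' at idx 6): "bggibae" -> "bggibafe"
Op 4 (append 'e'): "bggibafe" -> "bggibafee"
Op 5 (append 'g'): "bggibafee" -> "bggibafeeg"
Op 6 (replace idx 9: 'g' -> 'e'): "bggibafeeg" -> "bggibafeee"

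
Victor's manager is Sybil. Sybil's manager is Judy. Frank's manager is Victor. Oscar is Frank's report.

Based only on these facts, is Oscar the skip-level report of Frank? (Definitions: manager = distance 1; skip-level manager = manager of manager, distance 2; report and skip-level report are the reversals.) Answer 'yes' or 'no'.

Reconstructing the manager chain from the given facts:
  Judy -> Sybil -> Victor -> Frank -> Oscar
(each arrow means 'manager of the next')
Positions in the chain (0 = top):
  position of Judy: 0
  position of Sybil: 1
  position of Victor: 2
  position of Frank: 3
  position of Oscar: 4

Oscar is at position 4, Frank is at position 3; signed distance (j - i) = -1.
'skip-level report' requires j - i = -2. Actual distance is -1, so the relation does NOT hold.

Answer: no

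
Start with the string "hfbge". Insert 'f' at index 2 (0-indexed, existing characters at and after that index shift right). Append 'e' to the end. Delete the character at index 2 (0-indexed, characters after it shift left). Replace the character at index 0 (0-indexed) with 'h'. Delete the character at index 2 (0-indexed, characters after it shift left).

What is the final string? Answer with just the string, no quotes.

Answer: hfgee

Derivation:
Applying each edit step by step:
Start: "hfbge"
Op 1 (insert 'f' at idx 2): "hfbge" -> "hffbge"
Op 2 (append 'e'): "hffbge" -> "hffbgee"
Op 3 (delete idx 2 = 'f'): "hffbgee" -> "hfbgee"
Op 4 (replace idx 0: 'h' -> 'h'): "hfbgee" -> "hfbgee"
Op 5 (delete idx 2 = 'b'): "hfbgee" -> "hfgee"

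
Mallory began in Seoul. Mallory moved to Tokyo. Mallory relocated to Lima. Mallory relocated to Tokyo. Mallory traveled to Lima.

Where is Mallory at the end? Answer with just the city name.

Answer: Lima

Derivation:
Tracking Mallory's location:
Start: Mallory is in Seoul.
After move 1: Seoul -> Tokyo. Mallory is in Tokyo.
After move 2: Tokyo -> Lima. Mallory is in Lima.
After move 3: Lima -> Tokyo. Mallory is in Tokyo.
After move 4: Tokyo -> Lima. Mallory is in Lima.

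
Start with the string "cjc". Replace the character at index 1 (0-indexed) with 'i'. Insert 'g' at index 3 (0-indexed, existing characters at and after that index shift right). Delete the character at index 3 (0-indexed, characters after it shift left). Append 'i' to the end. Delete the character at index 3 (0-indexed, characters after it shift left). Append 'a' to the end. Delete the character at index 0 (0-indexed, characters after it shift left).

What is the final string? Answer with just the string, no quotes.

Applying each edit step by step:
Start: "cjc"
Op 1 (replace idx 1: 'j' -> 'i'): "cjc" -> "cic"
Op 2 (insert 'g' at idx 3): "cic" -> "cicg"
Op 3 (delete idx 3 = 'g'): "cicg" -> "cic"
Op 4 (append 'i'): "cic" -> "cici"
Op 5 (delete idx 3 = 'i'): "cici" -> "cic"
Op 6 (append 'a'): "cic" -> "cica"
Op 7 (delete idx 0 = 'c'): "cica" -> "ica"

Answer: ica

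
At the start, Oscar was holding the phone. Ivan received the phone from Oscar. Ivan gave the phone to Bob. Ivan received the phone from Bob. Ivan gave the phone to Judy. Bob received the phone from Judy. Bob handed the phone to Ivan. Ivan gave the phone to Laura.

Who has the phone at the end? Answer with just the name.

Tracking the phone through each event:
Start: Oscar has the phone.
After event 1: Ivan has the phone.
After event 2: Bob has the phone.
After event 3: Ivan has the phone.
After event 4: Judy has the phone.
After event 5: Bob has the phone.
After event 6: Ivan has the phone.
After event 7: Laura has the phone.

Answer: Laura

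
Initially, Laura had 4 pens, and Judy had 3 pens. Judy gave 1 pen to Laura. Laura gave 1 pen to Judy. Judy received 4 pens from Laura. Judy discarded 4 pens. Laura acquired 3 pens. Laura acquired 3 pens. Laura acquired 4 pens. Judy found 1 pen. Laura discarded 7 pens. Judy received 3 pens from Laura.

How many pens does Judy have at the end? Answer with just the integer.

Answer: 7

Derivation:
Tracking counts step by step:
Start: Laura=4, Judy=3
Event 1 (Judy -> Laura, 1): Judy: 3 -> 2, Laura: 4 -> 5. State: Laura=5, Judy=2
Event 2 (Laura -> Judy, 1): Laura: 5 -> 4, Judy: 2 -> 3. State: Laura=4, Judy=3
Event 3 (Laura -> Judy, 4): Laura: 4 -> 0, Judy: 3 -> 7. State: Laura=0, Judy=7
Event 4 (Judy -4): Judy: 7 -> 3. State: Laura=0, Judy=3
Event 5 (Laura +3): Laura: 0 -> 3. State: Laura=3, Judy=3
Event 6 (Laura +3): Laura: 3 -> 6. State: Laura=6, Judy=3
Event 7 (Laura +4): Laura: 6 -> 10. State: Laura=10, Judy=3
Event 8 (Judy +1): Judy: 3 -> 4. State: Laura=10, Judy=4
Event 9 (Laura -7): Laura: 10 -> 3. State: Laura=3, Judy=4
Event 10 (Laura -> Judy, 3): Laura: 3 -> 0, Judy: 4 -> 7. State: Laura=0, Judy=7

Judy's final count: 7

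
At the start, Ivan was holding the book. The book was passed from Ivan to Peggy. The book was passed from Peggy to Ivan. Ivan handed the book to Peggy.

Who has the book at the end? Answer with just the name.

Answer: Peggy

Derivation:
Tracking the book through each event:
Start: Ivan has the book.
After event 1: Peggy has the book.
After event 2: Ivan has the book.
After event 3: Peggy has the book.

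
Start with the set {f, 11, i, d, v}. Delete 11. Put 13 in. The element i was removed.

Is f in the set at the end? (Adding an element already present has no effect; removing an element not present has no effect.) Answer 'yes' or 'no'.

Answer: yes

Derivation:
Tracking the set through each operation:
Start: {11, d, f, i, v}
Event 1 (remove 11): removed. Set: {d, f, i, v}
Event 2 (add 13): added. Set: {13, d, f, i, v}
Event 3 (remove i): removed. Set: {13, d, f, v}

Final set: {13, d, f, v} (size 4)
f is in the final set.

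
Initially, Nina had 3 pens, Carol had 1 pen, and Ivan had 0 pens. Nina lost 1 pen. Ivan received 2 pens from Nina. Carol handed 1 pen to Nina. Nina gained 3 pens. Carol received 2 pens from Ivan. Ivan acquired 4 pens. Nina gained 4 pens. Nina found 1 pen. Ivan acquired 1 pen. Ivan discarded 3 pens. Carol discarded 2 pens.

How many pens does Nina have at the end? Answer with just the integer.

Answer: 9

Derivation:
Tracking counts step by step:
Start: Nina=3, Carol=1, Ivan=0
Event 1 (Nina -1): Nina: 3 -> 2. State: Nina=2, Carol=1, Ivan=0
Event 2 (Nina -> Ivan, 2): Nina: 2 -> 0, Ivan: 0 -> 2. State: Nina=0, Carol=1, Ivan=2
Event 3 (Carol -> Nina, 1): Carol: 1 -> 0, Nina: 0 -> 1. State: Nina=1, Carol=0, Ivan=2
Event 4 (Nina +3): Nina: 1 -> 4. State: Nina=4, Carol=0, Ivan=2
Event 5 (Ivan -> Carol, 2): Ivan: 2 -> 0, Carol: 0 -> 2. State: Nina=4, Carol=2, Ivan=0
Event 6 (Ivan +4): Ivan: 0 -> 4. State: Nina=4, Carol=2, Ivan=4
Event 7 (Nina +4): Nina: 4 -> 8. State: Nina=8, Carol=2, Ivan=4
Event 8 (Nina +1): Nina: 8 -> 9. State: Nina=9, Carol=2, Ivan=4
Event 9 (Ivan +1): Ivan: 4 -> 5. State: Nina=9, Carol=2, Ivan=5
Event 10 (Ivan -3): Ivan: 5 -> 2. State: Nina=9, Carol=2, Ivan=2
Event 11 (Carol -2): Carol: 2 -> 0. State: Nina=9, Carol=0, Ivan=2

Nina's final count: 9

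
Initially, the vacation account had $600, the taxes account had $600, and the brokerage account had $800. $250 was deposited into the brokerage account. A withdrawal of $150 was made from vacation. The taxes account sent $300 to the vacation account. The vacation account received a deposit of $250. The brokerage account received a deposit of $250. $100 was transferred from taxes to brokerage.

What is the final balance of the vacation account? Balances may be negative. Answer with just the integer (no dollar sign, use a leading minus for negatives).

Answer: 1000

Derivation:
Tracking account balances step by step:
Start: vacation=600, taxes=600, brokerage=800
Event 1 (deposit 250 to brokerage): brokerage: 800 + 250 = 1050. Balances: vacation=600, taxes=600, brokerage=1050
Event 2 (withdraw 150 from vacation): vacation: 600 - 150 = 450. Balances: vacation=450, taxes=600, brokerage=1050
Event 3 (transfer 300 taxes -> vacation): taxes: 600 - 300 = 300, vacation: 450 + 300 = 750. Balances: vacation=750, taxes=300, brokerage=1050
Event 4 (deposit 250 to vacation): vacation: 750 + 250 = 1000. Balances: vacation=1000, taxes=300, brokerage=1050
Event 5 (deposit 250 to brokerage): brokerage: 1050 + 250 = 1300. Balances: vacation=1000, taxes=300, brokerage=1300
Event 6 (transfer 100 taxes -> brokerage): taxes: 300 - 100 = 200, brokerage: 1300 + 100 = 1400. Balances: vacation=1000, taxes=200, brokerage=1400

Final balance of vacation: 1000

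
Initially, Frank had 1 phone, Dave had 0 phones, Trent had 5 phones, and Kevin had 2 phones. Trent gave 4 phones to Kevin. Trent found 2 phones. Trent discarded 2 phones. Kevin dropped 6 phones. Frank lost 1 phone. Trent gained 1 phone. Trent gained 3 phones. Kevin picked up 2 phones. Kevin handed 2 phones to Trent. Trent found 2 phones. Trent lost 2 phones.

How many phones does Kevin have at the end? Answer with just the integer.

Tracking counts step by step:
Start: Frank=1, Dave=0, Trent=5, Kevin=2
Event 1 (Trent -> Kevin, 4): Trent: 5 -> 1, Kevin: 2 -> 6. State: Frank=1, Dave=0, Trent=1, Kevin=6
Event 2 (Trent +2): Trent: 1 -> 3. State: Frank=1, Dave=0, Trent=3, Kevin=6
Event 3 (Trent -2): Trent: 3 -> 1. State: Frank=1, Dave=0, Trent=1, Kevin=6
Event 4 (Kevin -6): Kevin: 6 -> 0. State: Frank=1, Dave=0, Trent=1, Kevin=0
Event 5 (Frank -1): Frank: 1 -> 0. State: Frank=0, Dave=0, Trent=1, Kevin=0
Event 6 (Trent +1): Trent: 1 -> 2. State: Frank=0, Dave=0, Trent=2, Kevin=0
Event 7 (Trent +3): Trent: 2 -> 5. State: Frank=0, Dave=0, Trent=5, Kevin=0
Event 8 (Kevin +2): Kevin: 0 -> 2. State: Frank=0, Dave=0, Trent=5, Kevin=2
Event 9 (Kevin -> Trent, 2): Kevin: 2 -> 0, Trent: 5 -> 7. State: Frank=0, Dave=0, Trent=7, Kevin=0
Event 10 (Trent +2): Trent: 7 -> 9. State: Frank=0, Dave=0, Trent=9, Kevin=0
Event 11 (Trent -2): Trent: 9 -> 7. State: Frank=0, Dave=0, Trent=7, Kevin=0

Kevin's final count: 0

Answer: 0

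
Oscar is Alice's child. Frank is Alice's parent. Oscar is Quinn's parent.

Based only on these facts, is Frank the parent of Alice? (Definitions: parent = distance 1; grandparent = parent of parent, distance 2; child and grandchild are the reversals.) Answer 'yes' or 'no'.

Reconstructing the parent chain from the given facts:
  Frank -> Alice -> Oscar -> Quinn
(each arrow means 'parent of the next')
Positions in the chain (0 = top):
  position of Frank: 0
  position of Alice: 1
  position of Oscar: 2
  position of Quinn: 3

Frank is at position 0, Alice is at position 1; signed distance (j - i) = 1.
'parent' requires j - i = 1. Actual distance is 1, so the relation HOLDS.

Answer: yes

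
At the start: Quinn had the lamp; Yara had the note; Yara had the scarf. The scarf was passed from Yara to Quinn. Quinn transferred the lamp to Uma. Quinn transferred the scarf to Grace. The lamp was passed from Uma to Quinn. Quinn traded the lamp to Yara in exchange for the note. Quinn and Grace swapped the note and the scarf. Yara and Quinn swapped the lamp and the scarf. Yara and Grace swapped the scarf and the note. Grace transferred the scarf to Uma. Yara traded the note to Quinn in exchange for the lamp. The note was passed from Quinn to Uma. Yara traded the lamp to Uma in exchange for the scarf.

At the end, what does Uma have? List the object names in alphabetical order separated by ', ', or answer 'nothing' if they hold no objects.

Answer: lamp, note

Derivation:
Tracking all object holders:
Start: lamp:Quinn, note:Yara, scarf:Yara
Event 1 (give scarf: Yara -> Quinn). State: lamp:Quinn, note:Yara, scarf:Quinn
Event 2 (give lamp: Quinn -> Uma). State: lamp:Uma, note:Yara, scarf:Quinn
Event 3 (give scarf: Quinn -> Grace). State: lamp:Uma, note:Yara, scarf:Grace
Event 4 (give lamp: Uma -> Quinn). State: lamp:Quinn, note:Yara, scarf:Grace
Event 5 (swap lamp<->note: now lamp:Yara, note:Quinn). State: lamp:Yara, note:Quinn, scarf:Grace
Event 6 (swap note<->scarf: now note:Grace, scarf:Quinn). State: lamp:Yara, note:Grace, scarf:Quinn
Event 7 (swap lamp<->scarf: now lamp:Quinn, scarf:Yara). State: lamp:Quinn, note:Grace, scarf:Yara
Event 8 (swap scarf<->note: now scarf:Grace, note:Yara). State: lamp:Quinn, note:Yara, scarf:Grace
Event 9 (give scarf: Grace -> Uma). State: lamp:Quinn, note:Yara, scarf:Uma
Event 10 (swap note<->lamp: now note:Quinn, lamp:Yara). State: lamp:Yara, note:Quinn, scarf:Uma
Event 11 (give note: Quinn -> Uma). State: lamp:Yara, note:Uma, scarf:Uma
Event 12 (swap lamp<->scarf: now lamp:Uma, scarf:Yara). State: lamp:Uma, note:Uma, scarf:Yara

Final state: lamp:Uma, note:Uma, scarf:Yara
Uma holds: lamp, note.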